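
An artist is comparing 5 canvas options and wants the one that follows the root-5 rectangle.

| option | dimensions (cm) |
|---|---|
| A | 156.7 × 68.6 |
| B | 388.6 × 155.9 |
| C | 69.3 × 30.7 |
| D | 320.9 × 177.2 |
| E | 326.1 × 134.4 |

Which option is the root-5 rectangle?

Ratios (long/short): A ≈ 2.284; B ≈ 2.493; C ≈ 2.257; D ≈ 1.811; E ≈ 2.426.
root-5 ≈ 2.236; option C is nearest (Δ 0.021).

C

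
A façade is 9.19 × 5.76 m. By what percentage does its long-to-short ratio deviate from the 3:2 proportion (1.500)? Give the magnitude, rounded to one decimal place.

6.4%

Ratio = 9.19 / 5.76 ≈ 1.5955.
Ideal 3:2 = 1.5000. |1.5955 − 1.5000| / 1.5000 ≈ 6.37% → 6.4%.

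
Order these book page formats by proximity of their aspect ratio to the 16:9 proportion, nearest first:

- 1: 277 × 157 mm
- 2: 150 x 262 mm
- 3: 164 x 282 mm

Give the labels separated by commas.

1, 2, 3

Ratios: 1 = 277 / 157 ≈ 1.764; 2 = 262 / 150 ≈ 1.747; 3 = 282 / 164 ≈ 1.720.
|Δ from 1.778|: 1 0.014; 2 0.031; 3 0.058.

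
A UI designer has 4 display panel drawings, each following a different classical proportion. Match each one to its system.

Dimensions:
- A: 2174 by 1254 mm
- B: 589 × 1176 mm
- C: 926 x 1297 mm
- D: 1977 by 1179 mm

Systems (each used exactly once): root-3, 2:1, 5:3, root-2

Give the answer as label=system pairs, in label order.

A=root-3, B=2:1, C=root-2, D=5:3

A = 2174/1254 ≈ 1.734 → root-3 (1.732)
B = 1176/589 ≈ 1.997 → 2:1 (2.000)
C = 1297/926 ≈ 1.401 → root-2 (1.414)
D = 1977/1179 ≈ 1.677 → 5:3 (1.667)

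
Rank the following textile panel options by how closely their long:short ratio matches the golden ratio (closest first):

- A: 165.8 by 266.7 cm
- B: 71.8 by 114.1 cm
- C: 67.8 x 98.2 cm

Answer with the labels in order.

Ratios: A = 266.7 / 165.8 ≈ 1.609; B = 114.1 / 71.8 ≈ 1.589; C = 98.2 / 67.8 ≈ 1.448.
|Δ from 1.618|: A 0.009; B 0.029; C 0.170.

A, B, C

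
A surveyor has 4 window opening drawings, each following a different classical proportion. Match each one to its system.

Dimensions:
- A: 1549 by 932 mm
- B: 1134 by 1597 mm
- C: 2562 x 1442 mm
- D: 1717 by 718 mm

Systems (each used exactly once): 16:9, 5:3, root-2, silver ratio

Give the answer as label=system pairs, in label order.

A=5:3, B=root-2, C=16:9, D=silver ratio

A = 1549/932 ≈ 1.662 → 5:3 (1.667)
B = 1597/1134 ≈ 1.408 → root-2 (1.414)
C = 2562/1442 ≈ 1.777 → 16:9 (1.778)
D = 1717/718 ≈ 2.391 → silver ratio (2.414)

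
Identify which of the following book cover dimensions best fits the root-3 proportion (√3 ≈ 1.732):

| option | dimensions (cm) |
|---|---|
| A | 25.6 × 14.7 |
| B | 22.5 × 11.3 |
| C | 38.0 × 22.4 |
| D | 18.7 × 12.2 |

Target root-3 ≈ 1.732.
A: 1.741 (Δ0.009)  B: 1.991 (Δ0.259)  C: 1.696 (Δ0.036)  D: 1.533 (Δ0.199)

A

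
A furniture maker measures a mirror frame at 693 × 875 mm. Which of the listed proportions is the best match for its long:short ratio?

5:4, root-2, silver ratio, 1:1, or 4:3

5:4

Ratio = 875 / 693 ≈ 1.263.
Distances: 5:4 1.250 (Δ 0.013); root-2 1.414 (Δ 0.151); silver ratio 2.414 (Δ 1.151); 1:1 1.000 (Δ 0.263); 4:3 1.333 (Δ 0.070).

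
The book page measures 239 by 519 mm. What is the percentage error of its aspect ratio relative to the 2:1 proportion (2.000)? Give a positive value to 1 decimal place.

Ratio = 519 / 239 ≈ 2.1715.
Ideal 2:1 = 2.0000. |2.1715 − 2.0000| / 2.0000 ≈ 8.57% → 8.6%.

8.6%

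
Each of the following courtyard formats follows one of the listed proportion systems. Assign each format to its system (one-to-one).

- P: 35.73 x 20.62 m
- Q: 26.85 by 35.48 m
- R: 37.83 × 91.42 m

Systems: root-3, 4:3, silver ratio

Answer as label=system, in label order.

P = 35.73/20.62 ≈ 1.733 → root-3 (1.732)
Q = 35.48/26.85 ≈ 1.321 → 4:3 (1.333)
R = 91.42/37.83 ≈ 2.417 → silver ratio (2.414)

P=root-3, Q=4:3, R=silver ratio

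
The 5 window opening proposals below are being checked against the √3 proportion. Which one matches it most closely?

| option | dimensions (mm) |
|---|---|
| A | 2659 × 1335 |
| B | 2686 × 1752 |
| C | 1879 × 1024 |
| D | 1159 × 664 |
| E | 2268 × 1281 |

Ratios (long/short): A ≈ 1.992; B ≈ 1.533; C ≈ 1.835; D ≈ 1.745; E ≈ 1.770.
root-3 ≈ 1.732; option D is nearest (Δ 0.013).

D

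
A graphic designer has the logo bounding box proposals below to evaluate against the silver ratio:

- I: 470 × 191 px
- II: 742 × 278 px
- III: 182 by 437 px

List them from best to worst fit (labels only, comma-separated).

III, I, II

I: 470/191 ≈ 2.461 → |2.461 − 2.414| = 0.047
II: 742/278 ≈ 2.669 → |2.669 − 2.414| = 0.255
III: 437/182 ≈ 2.401 → |2.401 − 2.414| = 0.013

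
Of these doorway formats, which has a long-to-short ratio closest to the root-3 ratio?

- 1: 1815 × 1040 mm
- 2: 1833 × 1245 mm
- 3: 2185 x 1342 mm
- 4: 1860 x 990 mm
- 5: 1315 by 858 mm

Target root-3 ≈ 1.732.
1: 1.745 (Δ0.013)  2: 1.472 (Δ0.260)  3: 1.628 (Δ0.104)  4: 1.879 (Δ0.147)  5: 1.533 (Δ0.199)

1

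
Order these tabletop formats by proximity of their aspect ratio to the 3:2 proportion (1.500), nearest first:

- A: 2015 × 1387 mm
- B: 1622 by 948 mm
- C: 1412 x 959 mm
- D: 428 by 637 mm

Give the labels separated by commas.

D, C, A, B

Ratios: A = 2015 / 1387 ≈ 1.453; B = 1622 / 948 ≈ 1.711; C = 1412 / 959 ≈ 1.472; D = 637 / 428 ≈ 1.488.
|Δ from 1.500|: A 0.047; B 0.211; C 0.028; D 0.012.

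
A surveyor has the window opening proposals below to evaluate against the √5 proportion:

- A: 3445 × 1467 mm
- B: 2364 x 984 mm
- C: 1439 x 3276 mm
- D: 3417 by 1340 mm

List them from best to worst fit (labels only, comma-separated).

C, A, B, D

A: 3445/1467 ≈ 2.348 → |2.348 − 2.236| = 0.112
B: 2364/984 ≈ 2.402 → |2.402 − 2.236| = 0.166
C: 3276/1439 ≈ 2.277 → |2.277 − 2.236| = 0.041
D: 3417/1340 ≈ 2.550 → |2.550 − 2.236| = 0.314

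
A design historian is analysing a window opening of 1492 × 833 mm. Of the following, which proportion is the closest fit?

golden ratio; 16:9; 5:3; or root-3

1492/833 ≈ 1.791. Nearest candidates are 16:9 (1.778, off by 0.013) and root-3 (1.732, off by 0.059).

16:9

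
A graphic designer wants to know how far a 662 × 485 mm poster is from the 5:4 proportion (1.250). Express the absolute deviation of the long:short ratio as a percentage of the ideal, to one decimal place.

9.2%

Ratio = 662 / 485 ≈ 1.3649.
Ideal 5:4 = 1.2500. |1.3649 − 1.2500| / 1.2500 ≈ 9.19% → 9.2%.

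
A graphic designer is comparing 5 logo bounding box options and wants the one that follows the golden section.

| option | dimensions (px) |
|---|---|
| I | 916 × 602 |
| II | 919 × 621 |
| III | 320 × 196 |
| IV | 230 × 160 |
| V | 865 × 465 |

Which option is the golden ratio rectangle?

III

Target golden ratio ≈ 1.618.
I: 1.522 (Δ0.096)  II: 1.480 (Δ0.138)  III: 1.633 (Δ0.015)  IV: 1.438 (Δ0.180)  V: 1.860 (Δ0.242)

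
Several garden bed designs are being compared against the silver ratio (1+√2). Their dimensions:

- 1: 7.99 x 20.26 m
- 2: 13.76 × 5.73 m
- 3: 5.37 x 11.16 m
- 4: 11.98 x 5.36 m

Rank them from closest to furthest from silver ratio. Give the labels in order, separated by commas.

1: 20.26/7.99 ≈ 2.536 → |2.536 − 2.414| = 0.122
2: 13.76/5.73 ≈ 2.401 → |2.401 − 2.414| = 0.013
3: 11.16/5.37 ≈ 2.078 → |2.078 − 2.414| = 0.336
4: 11.98/5.36 ≈ 2.235 → |2.235 − 2.414| = 0.179

2, 1, 4, 3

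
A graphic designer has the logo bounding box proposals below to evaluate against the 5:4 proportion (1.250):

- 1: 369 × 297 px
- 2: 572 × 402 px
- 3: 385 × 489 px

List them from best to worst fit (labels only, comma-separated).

1, 3, 2

1: 369/297 ≈ 1.242 → |1.242 − 1.250| = 0.008
2: 572/402 ≈ 1.423 → |1.423 − 1.250| = 0.173
3: 489/385 ≈ 1.270 → |1.270 − 1.250| = 0.020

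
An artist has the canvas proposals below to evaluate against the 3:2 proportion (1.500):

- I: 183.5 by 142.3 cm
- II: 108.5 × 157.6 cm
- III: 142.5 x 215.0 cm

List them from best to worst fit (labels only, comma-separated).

III, II, I

I: 183.5/142.3 ≈ 1.290 → |1.290 − 1.500| = 0.210
II: 157.6/108.5 ≈ 1.453 → |1.453 − 1.500| = 0.047
III: 215.0/142.5 ≈ 1.509 → |1.509 − 1.500| = 0.009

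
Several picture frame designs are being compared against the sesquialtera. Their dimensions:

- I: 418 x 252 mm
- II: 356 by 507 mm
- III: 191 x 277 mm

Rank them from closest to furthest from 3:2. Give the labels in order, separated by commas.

I: 418/252 ≈ 1.659 → |1.659 − 1.500| = 0.159
II: 507/356 ≈ 1.424 → |1.424 − 1.500| = 0.076
III: 277/191 ≈ 1.450 → |1.450 − 1.500| = 0.050

III, II, I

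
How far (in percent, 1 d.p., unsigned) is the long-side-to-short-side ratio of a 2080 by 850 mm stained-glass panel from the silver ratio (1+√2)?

Ratio = 2080 / 850 ≈ 2.4471.
Ideal silver ratio ≈ 2.4142. |2.4471 − 2.4142| / 2.4142 ≈ 1.36% → 1.4%.

1.4%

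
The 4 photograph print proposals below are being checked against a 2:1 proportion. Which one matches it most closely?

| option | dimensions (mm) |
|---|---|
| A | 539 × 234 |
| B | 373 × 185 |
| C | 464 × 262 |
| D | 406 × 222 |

Target 2:1 ≈ 2.000.
A: 2.303 (Δ0.303)  B: 2.016 (Δ0.016)  C: 1.771 (Δ0.229)  D: 1.829 (Δ0.171)

B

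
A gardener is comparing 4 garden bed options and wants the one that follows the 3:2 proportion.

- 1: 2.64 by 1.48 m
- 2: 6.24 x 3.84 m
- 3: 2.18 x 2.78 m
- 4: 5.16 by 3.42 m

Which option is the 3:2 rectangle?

Ratios (long/short): 1 ≈ 1.784; 2 ≈ 1.625; 3 ≈ 1.275; 4 ≈ 1.509.
3:2 ≈ 1.500; option 4 is nearest (Δ 0.009).

4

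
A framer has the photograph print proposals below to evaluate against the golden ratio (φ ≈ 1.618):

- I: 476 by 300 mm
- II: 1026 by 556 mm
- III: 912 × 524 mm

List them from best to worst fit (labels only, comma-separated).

I, III, II

Ratios: I = 476 / 300 ≈ 1.587; II = 1026 / 556 ≈ 1.845; III = 912 / 524 ≈ 1.740.
|Δ from 1.618|: I 0.031; II 0.227; III 0.122.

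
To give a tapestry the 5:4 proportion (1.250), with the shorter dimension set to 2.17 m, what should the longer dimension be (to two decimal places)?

5:4 = 1.25000.
Longer side = 2.17 × 1.25000 ≈ 2.7125 → 2.71 m.

2.71 m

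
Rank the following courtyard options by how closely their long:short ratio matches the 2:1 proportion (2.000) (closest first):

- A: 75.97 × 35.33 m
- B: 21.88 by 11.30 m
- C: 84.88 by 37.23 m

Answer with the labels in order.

Ratios: A = 75.97 / 35.33 ≈ 2.150; B = 21.88 / 11.30 ≈ 1.936; C = 84.88 / 37.23 ≈ 2.280.
|Δ from 2.000|: A 0.150; B 0.064; C 0.280.

B, A, C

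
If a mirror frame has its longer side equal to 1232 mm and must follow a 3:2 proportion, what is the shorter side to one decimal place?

821.3 mm

3:2 = 1.50000.
Shorter side = 1232 ÷ 1.50000 ≈ 821.333 → 821.3 mm.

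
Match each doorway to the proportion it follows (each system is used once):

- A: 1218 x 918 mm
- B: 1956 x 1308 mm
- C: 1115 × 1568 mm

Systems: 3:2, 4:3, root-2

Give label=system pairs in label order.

A=4:3, B=3:2, C=root-2

A = 1218/918 ≈ 1.327 → 4:3 (1.333)
B = 1956/1308 ≈ 1.495 → 3:2 (1.500)
C = 1568/1115 ≈ 1.406 → root-2 (1.414)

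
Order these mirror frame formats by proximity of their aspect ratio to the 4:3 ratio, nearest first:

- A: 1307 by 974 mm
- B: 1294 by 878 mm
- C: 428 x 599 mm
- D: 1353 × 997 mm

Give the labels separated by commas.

A, D, C, B

Ratios: A = 1307 / 974 ≈ 1.342; B = 1294 / 878 ≈ 1.474; C = 599 / 428 ≈ 1.400; D = 1353 / 997 ≈ 1.357.
|Δ from 1.333|: A 0.009; B 0.141; C 0.067; D 0.024.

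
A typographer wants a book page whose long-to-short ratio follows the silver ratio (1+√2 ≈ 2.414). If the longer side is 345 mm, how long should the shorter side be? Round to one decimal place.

142.9 mm

silver ratio ≈ 2.41421.
Shorter side = 345 ÷ 2.41421 ≈ 142.904 → 142.9 mm.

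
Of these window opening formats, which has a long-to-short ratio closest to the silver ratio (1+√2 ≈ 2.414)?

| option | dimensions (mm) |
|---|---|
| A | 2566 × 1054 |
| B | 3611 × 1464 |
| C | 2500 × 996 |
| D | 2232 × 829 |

Ratios (long/short): A ≈ 2.435; B ≈ 2.467; C ≈ 2.510; D ≈ 2.692.
silver ratio ≈ 2.414; option A is nearest (Δ 0.021).

A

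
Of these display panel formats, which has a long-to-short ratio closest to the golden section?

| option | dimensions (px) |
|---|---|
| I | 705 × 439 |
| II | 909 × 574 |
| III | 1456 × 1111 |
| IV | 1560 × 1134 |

Target golden ratio ≈ 1.618.
I: 1.606 (Δ0.012)  II: 1.584 (Δ0.034)  III: 1.311 (Δ0.307)  IV: 1.376 (Δ0.242)

I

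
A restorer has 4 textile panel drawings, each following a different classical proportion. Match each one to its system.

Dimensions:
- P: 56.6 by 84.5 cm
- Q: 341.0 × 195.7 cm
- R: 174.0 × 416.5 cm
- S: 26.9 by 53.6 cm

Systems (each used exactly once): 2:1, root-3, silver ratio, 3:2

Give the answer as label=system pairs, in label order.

P = 84.5/56.6 ≈ 1.493 → 3:2 (1.500)
Q = 341.0/195.7 ≈ 1.742 → root-3 (1.732)
R = 416.5/174.0 ≈ 2.394 → silver ratio (2.414)
S = 53.6/26.9 ≈ 1.993 → 2:1 (2.000)

P=3:2, Q=root-3, R=silver ratio, S=2:1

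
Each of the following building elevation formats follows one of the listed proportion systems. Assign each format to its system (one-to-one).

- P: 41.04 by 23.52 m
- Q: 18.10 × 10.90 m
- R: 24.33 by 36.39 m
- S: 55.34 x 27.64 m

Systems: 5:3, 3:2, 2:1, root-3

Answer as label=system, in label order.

P = 41.04/23.52 ≈ 1.745 → root-3 (1.732)
Q = 18.10/10.90 ≈ 1.661 → 5:3 (1.667)
R = 36.39/24.33 ≈ 1.496 → 3:2 (1.500)
S = 55.34/27.64 ≈ 2.002 → 2:1 (2.000)

P=root-3, Q=5:3, R=3:2, S=2:1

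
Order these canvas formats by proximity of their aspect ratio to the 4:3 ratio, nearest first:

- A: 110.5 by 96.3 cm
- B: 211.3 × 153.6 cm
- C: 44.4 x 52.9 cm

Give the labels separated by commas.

Ratios: A = 110.5 / 96.3 ≈ 1.147; B = 211.3 / 153.6 ≈ 1.376; C = 52.9 / 44.4 ≈ 1.191.
|Δ from 1.333|: A 0.186; B 0.043; C 0.142.

B, C, A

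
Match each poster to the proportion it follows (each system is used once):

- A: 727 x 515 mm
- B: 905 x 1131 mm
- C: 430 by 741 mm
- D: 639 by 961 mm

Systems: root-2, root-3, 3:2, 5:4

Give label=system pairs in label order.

A=root-2, B=5:4, C=root-3, D=3:2

Ratios: A ≈ 1.412; B ≈ 1.250; C ≈ 1.723; D ≈ 1.504.
Targets: root-2 ≈ 1.414; root-3 ≈ 1.732; 3:2 ≈ 1.500; 5:4 ≈ 1.250.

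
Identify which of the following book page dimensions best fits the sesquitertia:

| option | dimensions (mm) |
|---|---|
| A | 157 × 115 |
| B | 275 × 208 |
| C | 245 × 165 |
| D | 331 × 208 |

Ratios (long/short): A ≈ 1.365; B ≈ 1.322; C ≈ 1.485; D ≈ 1.591.
4:3 ≈ 1.333; option B is nearest (Δ 0.011).

B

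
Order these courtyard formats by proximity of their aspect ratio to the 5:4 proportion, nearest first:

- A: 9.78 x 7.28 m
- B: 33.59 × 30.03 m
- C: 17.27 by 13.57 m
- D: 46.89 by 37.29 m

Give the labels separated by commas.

D, C, A, B

A: 9.78/7.28 ≈ 1.343 → |1.343 − 1.250| = 0.093
B: 33.59/30.03 ≈ 1.119 → |1.119 − 1.250| = 0.131
C: 17.27/13.57 ≈ 1.273 → |1.273 − 1.250| = 0.023
D: 46.89/37.29 ≈ 1.257 → |1.257 − 1.250| = 0.007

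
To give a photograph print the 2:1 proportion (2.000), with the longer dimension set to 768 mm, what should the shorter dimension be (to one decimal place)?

384.0 mm

2:1 = 2.00000.
Shorter side = 768 ÷ 2.00000 ≈ 384.000 → 384.0 mm.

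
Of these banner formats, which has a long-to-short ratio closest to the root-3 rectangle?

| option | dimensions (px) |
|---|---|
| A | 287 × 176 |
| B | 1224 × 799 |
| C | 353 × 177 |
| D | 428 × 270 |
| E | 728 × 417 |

E

Ratios (long/short): A ≈ 1.631; B ≈ 1.532; C ≈ 1.994; D ≈ 1.585; E ≈ 1.746.
root-3 ≈ 1.732; option E is nearest (Δ 0.014).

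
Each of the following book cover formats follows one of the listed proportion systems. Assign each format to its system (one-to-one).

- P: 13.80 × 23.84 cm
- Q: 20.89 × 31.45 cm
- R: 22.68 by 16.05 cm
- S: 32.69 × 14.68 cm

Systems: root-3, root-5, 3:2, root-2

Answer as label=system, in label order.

P=root-3, Q=3:2, R=root-2, S=root-5

P = 23.84/13.80 ≈ 1.728 → root-3 (1.732)
Q = 31.45/20.89 ≈ 1.506 → 3:2 (1.500)
R = 22.68/16.05 ≈ 1.413 → root-2 (1.414)
S = 32.69/14.68 ≈ 2.227 → root-5 (2.236)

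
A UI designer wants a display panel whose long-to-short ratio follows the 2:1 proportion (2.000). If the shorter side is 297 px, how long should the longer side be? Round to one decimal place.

594.0 px

2:1 = 2.00000.
Longer side = 297 × 2.00000 ≈ 594.000 → 594.0 px.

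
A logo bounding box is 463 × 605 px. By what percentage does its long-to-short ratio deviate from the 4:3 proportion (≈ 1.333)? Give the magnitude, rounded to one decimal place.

2.0%

Ratio = 605 / 463 ≈ 1.3067.
Ideal 4:3 ≈ 1.3333. |1.3067 − 1.3333| / 1.3333 ≈ 2.00% → 2.0%.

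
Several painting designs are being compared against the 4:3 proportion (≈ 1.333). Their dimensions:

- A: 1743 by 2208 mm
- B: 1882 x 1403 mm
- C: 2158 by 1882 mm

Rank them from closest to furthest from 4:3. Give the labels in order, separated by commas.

A: 2208/1743 ≈ 1.267 → |1.267 − 1.333| = 0.066
B: 1882/1403 ≈ 1.341 → |1.341 − 1.333| = 0.008
C: 2158/1882 ≈ 1.147 → |1.147 − 1.333| = 0.186

B, A, C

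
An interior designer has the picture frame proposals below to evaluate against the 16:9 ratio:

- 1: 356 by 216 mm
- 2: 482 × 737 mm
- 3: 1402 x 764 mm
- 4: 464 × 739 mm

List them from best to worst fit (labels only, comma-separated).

1: 356/216 ≈ 1.648 → |1.648 − 1.778| = 0.130
2: 737/482 ≈ 1.529 → |1.529 − 1.778| = 0.249
3: 1402/764 ≈ 1.835 → |1.835 − 1.778| = 0.057
4: 739/464 ≈ 1.593 → |1.593 − 1.778| = 0.185

3, 1, 4, 2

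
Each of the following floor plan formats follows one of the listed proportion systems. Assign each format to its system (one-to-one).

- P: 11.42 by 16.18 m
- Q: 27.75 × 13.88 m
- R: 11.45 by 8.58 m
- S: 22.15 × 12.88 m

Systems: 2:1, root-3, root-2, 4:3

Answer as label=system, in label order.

Ratios: P ≈ 1.417; Q ≈ 1.999; R ≈ 1.334; S ≈ 1.720.
Targets: 2:1 ≈ 2.000; root-3 ≈ 1.732; root-2 ≈ 1.414; 4:3 ≈ 1.333.

P=root-2, Q=2:1, R=4:3, S=root-3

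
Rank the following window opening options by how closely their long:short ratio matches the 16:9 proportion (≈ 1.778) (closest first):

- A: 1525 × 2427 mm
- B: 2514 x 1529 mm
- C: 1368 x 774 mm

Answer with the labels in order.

C, B, A

A: 2427/1525 ≈ 1.591 → |1.591 − 1.778| = 0.187
B: 2514/1529 ≈ 1.644 → |1.644 − 1.778| = 0.134
C: 1368/774 ≈ 1.767 → |1.767 − 1.778| = 0.011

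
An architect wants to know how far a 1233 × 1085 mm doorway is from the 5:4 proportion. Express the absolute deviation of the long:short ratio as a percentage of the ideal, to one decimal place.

Ratio = 1233 / 1085 ≈ 1.1364.
Ideal 5:4 = 1.2500. |1.1364 − 1.2500| / 1.2500 ≈ 9.09% → 9.1%.

9.1%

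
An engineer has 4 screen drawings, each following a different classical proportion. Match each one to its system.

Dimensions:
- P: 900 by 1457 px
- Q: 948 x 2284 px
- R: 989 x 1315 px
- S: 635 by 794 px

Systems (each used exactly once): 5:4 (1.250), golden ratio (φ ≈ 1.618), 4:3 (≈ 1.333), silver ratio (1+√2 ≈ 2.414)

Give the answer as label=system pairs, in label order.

P=golden ratio, Q=silver ratio, R=4:3, S=5:4

P = 1457/900 ≈ 1.619 → golden ratio (1.618)
Q = 2284/948 ≈ 2.409 → silver ratio (2.414)
R = 1315/989 ≈ 1.330 → 4:3 (1.333)
S = 794/635 ≈ 1.250 → 5:4 (1.250)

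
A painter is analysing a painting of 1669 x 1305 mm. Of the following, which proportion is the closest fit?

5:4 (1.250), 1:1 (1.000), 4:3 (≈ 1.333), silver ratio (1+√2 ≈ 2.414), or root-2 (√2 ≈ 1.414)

5:4

Ratio = 1669 / 1305 ≈ 1.279.
Distances: 5:4 1.250 (Δ 0.029); 1:1 1.000 (Δ 0.279); 4:3 1.333 (Δ 0.054); silver ratio 2.414 (Δ 1.135); root-2 1.414 (Δ 0.135).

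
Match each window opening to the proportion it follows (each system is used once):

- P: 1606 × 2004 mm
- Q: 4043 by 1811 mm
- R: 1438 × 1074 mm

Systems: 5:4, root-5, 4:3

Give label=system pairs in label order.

P = 2004/1606 ≈ 1.248 → 5:4 (1.250)
Q = 4043/1811 ≈ 2.232 → root-5 (2.236)
R = 1438/1074 ≈ 1.339 → 4:3 (1.333)

P=5:4, Q=root-5, R=4:3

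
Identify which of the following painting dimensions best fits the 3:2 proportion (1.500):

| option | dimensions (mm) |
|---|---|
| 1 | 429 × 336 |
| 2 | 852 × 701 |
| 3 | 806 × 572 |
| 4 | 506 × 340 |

Target 3:2 ≈ 1.500.
1: 1.277 (Δ0.223)  2: 1.215 (Δ0.285)  3: 1.409 (Δ0.091)  4: 1.488 (Δ0.012)

4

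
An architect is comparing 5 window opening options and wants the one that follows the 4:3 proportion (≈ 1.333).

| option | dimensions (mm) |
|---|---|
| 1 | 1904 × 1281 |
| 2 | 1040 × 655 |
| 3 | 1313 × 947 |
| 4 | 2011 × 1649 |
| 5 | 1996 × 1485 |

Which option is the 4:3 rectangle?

Target 4:3 ≈ 1.333.
1: 1.486 (Δ0.153)  2: 1.588 (Δ0.255)  3: 1.386 (Δ0.053)  4: 1.220 (Δ0.113)  5: 1.344 (Δ0.011)

5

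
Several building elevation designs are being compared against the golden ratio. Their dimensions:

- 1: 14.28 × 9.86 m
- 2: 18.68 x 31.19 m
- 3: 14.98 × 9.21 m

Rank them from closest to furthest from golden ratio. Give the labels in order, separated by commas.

3, 2, 1

Ratios: 1 = 14.28 / 9.86 ≈ 1.448; 2 = 31.19 / 18.68 ≈ 1.670; 3 = 14.98 / 9.21 ≈ 1.626.
|Δ from 1.618|: 1 0.170; 2 0.052; 3 0.008.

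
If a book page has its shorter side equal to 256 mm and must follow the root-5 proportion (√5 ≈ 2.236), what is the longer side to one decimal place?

root-5 ≈ 2.23607.
Longer side = 256 × 2.23607 ≈ 572.434 → 572.4 mm.

572.4 mm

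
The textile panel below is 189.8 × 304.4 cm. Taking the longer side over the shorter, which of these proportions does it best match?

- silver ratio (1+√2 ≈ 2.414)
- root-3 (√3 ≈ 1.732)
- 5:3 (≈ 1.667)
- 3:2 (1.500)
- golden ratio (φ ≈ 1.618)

golden ratio

304.4/189.8 ≈ 1.604. Nearest candidates are golden ratio (1.618, off by 0.014) and 5:3 (1.667, off by 0.063).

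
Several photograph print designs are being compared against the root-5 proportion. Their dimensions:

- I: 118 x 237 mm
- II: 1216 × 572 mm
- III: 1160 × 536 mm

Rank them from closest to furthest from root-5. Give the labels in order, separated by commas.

III, II, I

I: 237/118 ≈ 2.008 → |2.008 − 2.236| = 0.228
II: 1216/572 ≈ 2.126 → |2.126 − 2.236| = 0.110
III: 1160/536 ≈ 2.164 → |2.164 − 2.236| = 0.072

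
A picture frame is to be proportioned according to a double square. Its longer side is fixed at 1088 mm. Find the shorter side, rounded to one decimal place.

2:1 = 2.00000.
Shorter side = 1088 ÷ 2.00000 ≈ 544.000 → 544.0 mm.

544.0 mm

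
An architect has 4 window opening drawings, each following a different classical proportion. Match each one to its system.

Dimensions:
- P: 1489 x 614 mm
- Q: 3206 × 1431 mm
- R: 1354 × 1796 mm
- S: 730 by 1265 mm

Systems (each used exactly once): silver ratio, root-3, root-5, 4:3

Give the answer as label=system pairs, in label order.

Ratios: P ≈ 2.425; Q ≈ 2.240; R ≈ 1.326; S ≈ 1.733.
Targets: silver ratio ≈ 2.414; root-3 ≈ 1.732; root-5 ≈ 2.236; 4:3 ≈ 1.333.

P=silver ratio, Q=root-5, R=4:3, S=root-3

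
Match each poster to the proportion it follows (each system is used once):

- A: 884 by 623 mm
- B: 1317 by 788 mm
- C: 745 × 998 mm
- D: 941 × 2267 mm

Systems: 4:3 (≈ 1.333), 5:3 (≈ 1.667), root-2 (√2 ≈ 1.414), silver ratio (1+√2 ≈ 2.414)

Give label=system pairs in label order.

Ratios: A ≈ 1.419; B ≈ 1.671; C ≈ 1.340; D ≈ 2.409.
Targets: 4:3 ≈ 1.333; 5:3 ≈ 1.667; root-2 ≈ 1.414; silver ratio ≈ 2.414.

A=root-2, B=5:3, C=4:3, D=silver ratio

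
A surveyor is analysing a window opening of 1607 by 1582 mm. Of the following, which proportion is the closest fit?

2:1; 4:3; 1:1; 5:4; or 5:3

1607/1582 ≈ 1.016. Nearest candidates are 1:1 (1.000, off by 0.016) and 5:4 (1.250, off by 0.234).

1:1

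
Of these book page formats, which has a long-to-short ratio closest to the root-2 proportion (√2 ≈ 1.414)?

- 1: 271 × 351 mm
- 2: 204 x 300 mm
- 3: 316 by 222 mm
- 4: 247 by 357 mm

3

Target root-2 ≈ 1.414.
1: 1.295 (Δ0.119)  2: 1.471 (Δ0.057)  3: 1.423 (Δ0.009)  4: 1.445 (Δ0.031)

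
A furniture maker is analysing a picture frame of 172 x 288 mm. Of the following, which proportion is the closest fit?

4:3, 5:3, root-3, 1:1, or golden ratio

5:3

Ratio = 288 / 172 ≈ 1.674.
Distances: 4:3 1.333 (Δ 0.341); 5:3 1.667 (Δ 0.007); root-3 1.732 (Δ 0.058); 1:1 1.000 (Δ 0.674); golden ratio 1.618 (Δ 0.056).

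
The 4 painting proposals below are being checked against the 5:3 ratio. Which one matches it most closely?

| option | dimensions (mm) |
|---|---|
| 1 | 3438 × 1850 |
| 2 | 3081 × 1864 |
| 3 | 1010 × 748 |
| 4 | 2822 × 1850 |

2

Target 5:3 ≈ 1.667.
1: 1.858 (Δ0.191)  2: 1.653 (Δ0.014)  3: 1.350 (Δ0.317)  4: 1.525 (Δ0.142)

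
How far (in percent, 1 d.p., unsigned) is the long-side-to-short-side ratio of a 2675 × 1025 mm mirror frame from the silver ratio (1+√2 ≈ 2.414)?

8.1%

Ratio = 2675 / 1025 ≈ 2.6098.
Ideal silver ratio ≈ 2.4142. |2.6098 − 2.4142| / 2.4142 ≈ 8.10% → 8.1%.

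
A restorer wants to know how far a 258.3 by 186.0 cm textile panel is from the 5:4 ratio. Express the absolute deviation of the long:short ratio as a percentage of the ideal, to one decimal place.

Ratio = 258.3 / 186.0 ≈ 1.3887.
Ideal 5:4 = 1.2500. |1.3887 − 1.2500| / 1.2500 ≈ 11.10% → 11.1%.

11.1%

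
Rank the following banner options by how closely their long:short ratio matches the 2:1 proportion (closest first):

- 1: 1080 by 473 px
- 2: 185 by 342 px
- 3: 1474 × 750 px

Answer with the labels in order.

3, 2, 1

1: 1080/473 ≈ 2.283 → |2.283 − 2.000| = 0.283
2: 342/185 ≈ 1.849 → |1.849 − 2.000| = 0.151
3: 1474/750 ≈ 1.965 → |1.965 − 2.000| = 0.035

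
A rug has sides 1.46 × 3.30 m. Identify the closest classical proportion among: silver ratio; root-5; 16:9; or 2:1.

Ratio = 3.30 / 1.46 ≈ 2.260.
Distances: silver ratio 2.414 (Δ 0.154); root-5 2.236 (Δ 0.024); 16:9 1.778 (Δ 0.482); 2:1 2.000 (Δ 0.260).

root-5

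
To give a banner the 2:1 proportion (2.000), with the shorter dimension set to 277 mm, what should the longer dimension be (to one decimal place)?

2:1 = 2.00000.
Longer side = 277 × 2.00000 ≈ 554.000 → 554.0 mm.

554.0 mm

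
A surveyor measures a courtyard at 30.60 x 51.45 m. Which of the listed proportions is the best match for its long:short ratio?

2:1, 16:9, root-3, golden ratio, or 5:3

Ratio = 51.45 / 30.60 ≈ 1.681.
Distances: 2:1 2.000 (Δ 0.319); 16:9 1.778 (Δ 0.097); root-3 1.732 (Δ 0.051); golden ratio 1.618 (Δ 0.063); 5:3 1.667 (Δ 0.014).

5:3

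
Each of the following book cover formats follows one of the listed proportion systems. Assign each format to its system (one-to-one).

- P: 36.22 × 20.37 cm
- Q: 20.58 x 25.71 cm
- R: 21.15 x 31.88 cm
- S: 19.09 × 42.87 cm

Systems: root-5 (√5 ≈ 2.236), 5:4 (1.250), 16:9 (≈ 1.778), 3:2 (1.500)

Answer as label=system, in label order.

P=16:9, Q=5:4, R=3:2, S=root-5

Ratios: P ≈ 1.778; Q ≈ 1.249; R ≈ 1.507; S ≈ 2.246.
Targets: root-5 ≈ 2.236; 5:4 ≈ 1.250; 16:9 ≈ 1.778; 3:2 ≈ 1.500.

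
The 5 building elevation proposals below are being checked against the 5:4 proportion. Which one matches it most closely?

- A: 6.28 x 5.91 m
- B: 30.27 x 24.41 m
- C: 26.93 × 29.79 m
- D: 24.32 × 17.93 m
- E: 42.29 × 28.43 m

B

Target 5:4 ≈ 1.250.
A: 1.063 (Δ0.187)  B: 1.240 (Δ0.010)  C: 1.106 (Δ0.144)  D: 1.356 (Δ0.106)  E: 1.488 (Δ0.238)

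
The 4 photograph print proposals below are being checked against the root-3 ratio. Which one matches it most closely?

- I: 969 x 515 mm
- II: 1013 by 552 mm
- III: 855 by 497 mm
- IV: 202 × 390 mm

Ratios (long/short): I ≈ 1.882; II ≈ 1.835; III ≈ 1.720; IV ≈ 1.931.
root-3 ≈ 1.732; option III is nearest (Δ 0.012).

III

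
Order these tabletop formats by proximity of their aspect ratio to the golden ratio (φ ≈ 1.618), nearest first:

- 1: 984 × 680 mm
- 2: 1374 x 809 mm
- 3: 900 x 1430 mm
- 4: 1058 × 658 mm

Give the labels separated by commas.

4, 3, 2, 1

1: 984/680 ≈ 1.447 → |1.447 − 1.618| = 0.171
2: 1374/809 ≈ 1.698 → |1.698 − 1.618| = 0.080
3: 1430/900 ≈ 1.589 → |1.589 − 1.618| = 0.029
4: 1058/658 ≈ 1.608 → |1.608 − 1.618| = 0.010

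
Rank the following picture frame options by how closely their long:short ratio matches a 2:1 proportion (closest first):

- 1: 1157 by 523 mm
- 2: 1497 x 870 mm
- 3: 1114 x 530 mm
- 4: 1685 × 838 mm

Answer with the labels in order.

4, 3, 1, 2

1: 1157/523 ≈ 2.212 → |2.212 − 2.000| = 0.212
2: 1497/870 ≈ 1.721 → |1.721 − 2.000| = 0.279
3: 1114/530 ≈ 2.102 → |2.102 − 2.000| = 0.102
4: 1685/838 ≈ 2.011 → |2.011 − 2.000| = 0.011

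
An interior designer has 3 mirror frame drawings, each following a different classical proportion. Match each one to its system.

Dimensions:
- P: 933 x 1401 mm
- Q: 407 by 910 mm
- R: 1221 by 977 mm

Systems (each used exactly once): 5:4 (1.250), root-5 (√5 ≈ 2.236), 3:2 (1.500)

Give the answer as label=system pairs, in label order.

Ratios: P ≈ 1.502; Q ≈ 2.236; R ≈ 1.250.
Targets: 5:4 ≈ 1.250; root-5 ≈ 2.236; 3:2 ≈ 1.500.

P=3:2, Q=root-5, R=5:4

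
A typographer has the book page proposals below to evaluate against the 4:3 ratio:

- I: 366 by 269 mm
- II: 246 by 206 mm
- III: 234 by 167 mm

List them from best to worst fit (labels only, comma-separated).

Ratios: I = 366 / 269 ≈ 1.361; II = 246 / 206 ≈ 1.194; III = 234 / 167 ≈ 1.401.
|Δ from 1.333|: I 0.028; II 0.139; III 0.068.

I, III, II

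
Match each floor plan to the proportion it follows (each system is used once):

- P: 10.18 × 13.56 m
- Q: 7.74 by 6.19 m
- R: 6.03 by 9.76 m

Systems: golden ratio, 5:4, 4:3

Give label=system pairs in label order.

Ratios: P ≈ 1.332; Q ≈ 1.250; R ≈ 1.619.
Targets: golden ratio ≈ 1.618; 5:4 ≈ 1.250; 4:3 ≈ 1.333.

P=4:3, Q=5:4, R=golden ratio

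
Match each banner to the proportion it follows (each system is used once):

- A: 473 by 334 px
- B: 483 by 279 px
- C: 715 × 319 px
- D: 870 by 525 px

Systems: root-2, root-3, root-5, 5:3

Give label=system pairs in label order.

A=root-2, B=root-3, C=root-5, D=5:3

Ratios: A ≈ 1.416; B ≈ 1.731; C ≈ 2.241; D ≈ 1.657.
Targets: root-2 ≈ 1.414; root-3 ≈ 1.732; root-5 ≈ 2.236; 5:3 ≈ 1.667.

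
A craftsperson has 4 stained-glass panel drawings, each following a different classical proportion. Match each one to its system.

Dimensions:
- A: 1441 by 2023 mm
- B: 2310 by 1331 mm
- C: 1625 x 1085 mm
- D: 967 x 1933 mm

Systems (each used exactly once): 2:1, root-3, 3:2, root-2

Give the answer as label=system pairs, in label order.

A=root-2, B=root-3, C=3:2, D=2:1

Ratios: A ≈ 1.404; B ≈ 1.736; C ≈ 1.498; D ≈ 1.999.
Targets: 2:1 ≈ 2.000; root-3 ≈ 1.732; 3:2 ≈ 1.500; root-2 ≈ 1.414.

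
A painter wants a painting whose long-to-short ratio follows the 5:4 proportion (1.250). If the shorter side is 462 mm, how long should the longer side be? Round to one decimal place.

577.5 mm

5:4 = 1.25000.
Longer side = 462 × 1.25000 ≈ 577.500 → 577.5 mm.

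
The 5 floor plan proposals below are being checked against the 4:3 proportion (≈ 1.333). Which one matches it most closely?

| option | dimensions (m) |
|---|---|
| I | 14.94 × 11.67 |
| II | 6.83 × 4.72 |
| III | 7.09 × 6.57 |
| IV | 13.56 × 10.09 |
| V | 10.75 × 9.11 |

IV

Ratios (long/short): I ≈ 1.280; II ≈ 1.447; III ≈ 1.079; IV ≈ 1.344; V ≈ 1.180.
4:3 ≈ 1.333; option IV is nearest (Δ 0.011).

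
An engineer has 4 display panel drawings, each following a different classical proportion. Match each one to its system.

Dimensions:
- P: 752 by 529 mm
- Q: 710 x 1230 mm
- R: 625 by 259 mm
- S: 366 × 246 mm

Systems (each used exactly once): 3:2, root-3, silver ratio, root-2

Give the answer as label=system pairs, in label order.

P=root-2, Q=root-3, R=silver ratio, S=3:2

Ratios: P ≈ 1.422; Q ≈ 1.732; R ≈ 2.413; S ≈ 1.488.
Targets: 3:2 ≈ 1.500; root-3 ≈ 1.732; silver ratio ≈ 2.414; root-2 ≈ 1.414.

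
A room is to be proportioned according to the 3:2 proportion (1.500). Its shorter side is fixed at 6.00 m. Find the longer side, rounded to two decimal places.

9.00 m

3:2 = 1.50000.
Longer side = 6.00 × 1.50000 ≈ 9.0000 → 9.00 m.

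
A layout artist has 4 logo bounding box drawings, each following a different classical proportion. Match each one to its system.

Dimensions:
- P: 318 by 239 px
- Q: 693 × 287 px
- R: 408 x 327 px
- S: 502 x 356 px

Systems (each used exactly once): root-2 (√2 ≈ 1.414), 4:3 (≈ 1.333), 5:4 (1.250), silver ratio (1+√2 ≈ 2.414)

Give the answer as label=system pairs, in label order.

P=4:3, Q=silver ratio, R=5:4, S=root-2

Ratios: P ≈ 1.331; Q ≈ 2.415; R ≈ 1.248; S ≈ 1.410.
Targets: root-2 ≈ 1.414; 4:3 ≈ 1.333; 5:4 ≈ 1.250; silver ratio ≈ 2.414.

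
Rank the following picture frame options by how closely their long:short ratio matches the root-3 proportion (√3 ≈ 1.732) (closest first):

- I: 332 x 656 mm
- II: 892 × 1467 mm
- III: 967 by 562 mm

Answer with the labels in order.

I: 656/332 ≈ 1.976 → |1.976 − 1.732| = 0.244
II: 1467/892 ≈ 1.645 → |1.645 − 1.732| = 0.087
III: 967/562 ≈ 1.721 → |1.721 − 1.732| = 0.011

III, II, I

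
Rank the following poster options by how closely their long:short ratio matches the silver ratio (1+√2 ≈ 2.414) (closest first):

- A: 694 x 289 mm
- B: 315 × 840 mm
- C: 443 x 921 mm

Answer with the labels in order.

A: 694/289 ≈ 2.401 → |2.401 − 2.414| = 0.013
B: 840/315 ≈ 2.667 → |2.667 − 2.414| = 0.253
C: 921/443 ≈ 2.079 → |2.079 − 2.414| = 0.335

A, B, C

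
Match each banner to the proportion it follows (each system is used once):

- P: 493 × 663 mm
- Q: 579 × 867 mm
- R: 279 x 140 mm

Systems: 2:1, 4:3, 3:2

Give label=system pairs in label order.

P=4:3, Q=3:2, R=2:1

P = 663/493 ≈ 1.345 → 4:3 (1.333)
Q = 867/579 ≈ 1.497 → 3:2 (1.500)
R = 279/140 ≈ 1.993 → 2:1 (2.000)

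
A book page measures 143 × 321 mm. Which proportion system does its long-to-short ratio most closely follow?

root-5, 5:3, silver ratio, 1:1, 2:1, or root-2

root-5

Ratio = 321 / 143 ≈ 2.245.
Distances: root-5 2.236 (Δ 0.009); 5:3 1.667 (Δ 0.578); silver ratio 2.414 (Δ 0.169); 1:1 1.000 (Δ 1.245); 2:1 2.000 (Δ 0.245); root-2 1.414 (Δ 0.831).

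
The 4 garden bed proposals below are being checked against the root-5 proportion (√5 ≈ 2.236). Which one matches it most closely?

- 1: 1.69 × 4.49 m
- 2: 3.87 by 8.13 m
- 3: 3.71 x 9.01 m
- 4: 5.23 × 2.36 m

4

Target root-5 ≈ 2.236.
1: 2.657 (Δ0.421)  2: 2.101 (Δ0.135)  3: 2.429 (Δ0.193)  4: 2.216 (Δ0.020)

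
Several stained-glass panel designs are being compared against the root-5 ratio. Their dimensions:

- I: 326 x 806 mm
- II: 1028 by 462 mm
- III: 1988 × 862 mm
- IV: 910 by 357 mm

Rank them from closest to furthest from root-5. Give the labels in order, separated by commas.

I: 806/326 ≈ 2.472 → |2.472 − 2.236| = 0.236
II: 1028/462 ≈ 2.225 → |2.225 − 2.236| = 0.011
III: 1988/862 ≈ 2.306 → |2.306 − 2.236| = 0.070
IV: 910/357 ≈ 2.549 → |2.549 − 2.236| = 0.313

II, III, I, IV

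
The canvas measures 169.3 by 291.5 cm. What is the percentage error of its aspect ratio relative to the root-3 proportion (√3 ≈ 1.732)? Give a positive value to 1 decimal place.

0.6%

Ratio = 291.5 / 169.3 ≈ 1.7218.
Ideal root-3 ≈ 1.7321. |1.7218 − 1.7321| / 1.7321 ≈ 0.59% → 0.6%.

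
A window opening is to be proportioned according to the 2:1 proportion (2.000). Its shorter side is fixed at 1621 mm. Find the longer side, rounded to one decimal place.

2:1 = 2.00000.
Longer side = 1621 × 2.00000 ≈ 3242.000 → 3242.0 mm.

3242.0 mm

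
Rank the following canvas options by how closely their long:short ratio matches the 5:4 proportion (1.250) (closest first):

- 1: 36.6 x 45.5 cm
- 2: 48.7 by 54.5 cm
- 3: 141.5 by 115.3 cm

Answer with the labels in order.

1, 3, 2

Ratios: 1 = 45.5 / 36.6 ≈ 1.243; 2 = 54.5 / 48.7 ≈ 1.119; 3 = 141.5 / 115.3 ≈ 1.227.
|Δ from 1.250|: 1 0.007; 2 0.131; 3 0.023.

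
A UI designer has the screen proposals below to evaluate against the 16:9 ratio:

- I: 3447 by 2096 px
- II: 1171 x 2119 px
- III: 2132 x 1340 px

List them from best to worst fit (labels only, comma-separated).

Ratios: I = 3447 / 2096 ≈ 1.645; II = 2119 / 1171 ≈ 1.810; III = 2132 / 1340 ≈ 1.591.
|Δ from 1.778|: I 0.133; II 0.032; III 0.187.

II, I, III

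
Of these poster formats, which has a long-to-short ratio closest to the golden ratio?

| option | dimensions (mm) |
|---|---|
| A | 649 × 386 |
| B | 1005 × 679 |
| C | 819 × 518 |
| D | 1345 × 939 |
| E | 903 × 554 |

E

Ratios (long/short): A ≈ 1.681; B ≈ 1.480; C ≈ 1.581; D ≈ 1.432; E ≈ 1.630.
golden ratio ≈ 1.618; option E is nearest (Δ 0.012).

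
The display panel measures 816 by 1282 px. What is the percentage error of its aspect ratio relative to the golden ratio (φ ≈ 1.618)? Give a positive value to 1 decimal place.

Ratio = 1282 / 816 ≈ 1.5711.
Ideal golden ratio ≈ 1.6180. |1.5711 − 1.6180| / 1.6180 ≈ 2.90% → 2.9%.

2.9%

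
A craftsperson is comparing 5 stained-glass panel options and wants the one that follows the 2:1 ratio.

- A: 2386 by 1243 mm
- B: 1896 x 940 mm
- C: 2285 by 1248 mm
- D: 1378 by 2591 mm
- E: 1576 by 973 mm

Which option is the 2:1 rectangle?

B

Target 2:1 ≈ 2.000.
A: 1.920 (Δ0.080)  B: 2.017 (Δ0.017)  C: 1.831 (Δ0.169)  D: 1.880 (Δ0.120)  E: 1.620 (Δ0.380)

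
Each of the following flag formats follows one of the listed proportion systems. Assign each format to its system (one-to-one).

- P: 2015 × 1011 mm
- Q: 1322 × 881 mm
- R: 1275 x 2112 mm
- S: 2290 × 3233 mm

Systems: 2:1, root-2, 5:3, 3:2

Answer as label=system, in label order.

P=2:1, Q=3:2, R=5:3, S=root-2

P = 2015/1011 ≈ 1.993 → 2:1 (2.000)
Q = 1322/881 ≈ 1.501 → 3:2 (1.500)
R = 2112/1275 ≈ 1.656 → 5:3 (1.667)
S = 3233/2290 ≈ 1.412 → root-2 (1.414)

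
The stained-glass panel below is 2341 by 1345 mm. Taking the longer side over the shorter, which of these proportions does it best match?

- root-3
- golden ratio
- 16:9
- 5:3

2341/1345 ≈ 1.741. Nearest candidates are root-3 (1.732, off by 0.009) and 16:9 (1.778, off by 0.037).

root-3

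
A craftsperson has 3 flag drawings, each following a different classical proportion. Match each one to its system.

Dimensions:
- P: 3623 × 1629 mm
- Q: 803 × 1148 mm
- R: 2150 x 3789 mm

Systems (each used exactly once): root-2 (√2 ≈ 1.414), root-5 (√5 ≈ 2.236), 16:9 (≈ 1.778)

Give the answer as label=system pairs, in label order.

P=root-5, Q=root-2, R=16:9

P = 3623/1629 ≈ 2.224 → root-5 (2.236)
Q = 1148/803 ≈ 1.430 → root-2 (1.414)
R = 3789/2150 ≈ 1.762 → 16:9 (1.778)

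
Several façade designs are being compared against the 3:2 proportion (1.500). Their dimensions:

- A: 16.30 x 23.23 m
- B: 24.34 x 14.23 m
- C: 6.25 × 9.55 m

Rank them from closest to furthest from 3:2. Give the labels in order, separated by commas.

C, A, B

A: 23.23/16.30 ≈ 1.425 → |1.425 − 1.500| = 0.075
B: 24.34/14.23 ≈ 1.710 → |1.710 − 1.500| = 0.210
C: 9.55/6.25 ≈ 1.528 → |1.528 − 1.500| = 0.028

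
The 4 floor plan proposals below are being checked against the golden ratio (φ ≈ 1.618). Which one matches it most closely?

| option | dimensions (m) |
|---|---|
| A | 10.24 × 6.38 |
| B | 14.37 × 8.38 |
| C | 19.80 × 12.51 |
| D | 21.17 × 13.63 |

A

Target golden ratio ≈ 1.618.
A: 1.605 (Δ0.013)  B: 1.715 (Δ0.097)  C: 1.583 (Δ0.035)  D: 1.553 (Δ0.065)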